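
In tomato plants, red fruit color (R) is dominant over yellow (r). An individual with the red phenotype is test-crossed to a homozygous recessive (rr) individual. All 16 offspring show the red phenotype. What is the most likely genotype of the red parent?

Test cross: ? × rr
All offspring are red.
If the unknown parent were heterozygous (Rr), about half of 16 offspring would be yellow; none are. The unknown parent is most likely homozygous dominant (RR).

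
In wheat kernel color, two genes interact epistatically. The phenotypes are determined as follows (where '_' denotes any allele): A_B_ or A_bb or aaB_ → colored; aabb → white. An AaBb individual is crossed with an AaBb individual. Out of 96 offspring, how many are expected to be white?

Cross: AaBb × AaBb — consider each gene separately:
A gene: Aa × Aa → 1 AA, 2 Aa, 1 aa → 3 A_ : 1 aa (out of 4)
B gene: Bb × Bb → 1 BB, 2 Bb, 1 bb → 3 B_ : 1 bb (out of 4)
Genotype classes (out of 4 × 4 = 16): A_B_ = 3×3 = 9; A_bb = 3×1 = 3; aaB_ = 1×3 = 3; aabb = 1×1 = 1
Apply the phenotype rules: A_B_ (9) + A_bb (3) + aaB_ (3) → colored; aabb (1) → white
Phenotype counts (out of 16): 15 colored, 1 white
white: 1 out of 16 → fraction 1/16
Expected count = 1/16 × 96 = 6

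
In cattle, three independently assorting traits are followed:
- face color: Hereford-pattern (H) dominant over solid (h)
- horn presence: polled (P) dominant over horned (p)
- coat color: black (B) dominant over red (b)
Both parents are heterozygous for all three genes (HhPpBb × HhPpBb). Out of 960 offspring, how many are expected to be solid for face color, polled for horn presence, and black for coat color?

Trihybrid cross: HhPpBb × HhPpBb
Each trait segregates independently with a 3:1 phenotypic ratio, so each gene contributes 3/4 (dominant) or 1/4 (recessive).
Target: solid (face color), polled (horn presence), black (coat color)
Probability = product of independent per-trait probabilities
= 1/4 × 3/4 × 3/4 = 9/64
Expected count = 9/64 × 960 = 135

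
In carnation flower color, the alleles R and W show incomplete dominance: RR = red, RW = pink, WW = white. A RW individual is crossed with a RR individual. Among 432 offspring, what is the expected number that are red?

Punnett square for RW × RR:
Offspring genotypes: 2 RR, 2 RW
Phenotype counts: 2 red, 2 pink
red: 2 out of 4 → fraction 1/2
Expected count = 1/2 × 432 = 216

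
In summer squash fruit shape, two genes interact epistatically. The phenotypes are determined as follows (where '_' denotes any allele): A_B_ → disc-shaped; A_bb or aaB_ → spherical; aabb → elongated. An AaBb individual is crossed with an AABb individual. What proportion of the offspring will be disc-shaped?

Cross: AaBb × AABb — consider each gene separately:
A gene: Aa × AA → 2 AA, 2 Aa → 4 A_ (out of 4)
B gene: Bb × Bb → 1 BB, 2 Bb, 1 bb → 3 B_ : 1 bb (out of 4)
Genotype classes (out of 4 × 4 = 16): A_B_ = 4×3 = 12; A_bb = 4×1 = 4
Apply the phenotype rules: A_B_ (12) → disc-shaped; A_bb (4) → spherical
Phenotype counts (out of 16): 12 disc-shaped, 4 spherical
disc-shaped: 12 out of 16
Probability: 12/16 = 3/4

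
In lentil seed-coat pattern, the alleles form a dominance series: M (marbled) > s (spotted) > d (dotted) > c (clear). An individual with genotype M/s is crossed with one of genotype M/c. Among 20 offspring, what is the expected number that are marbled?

Cross: M/s × M/c
Allele dominance: M > s > d > c
Offspring genotypes: 1 M/M, 1 M/c, 1 M/s, 1 s/c
Phenotype counts: 3 marbled, 1 spotted
marbled: 3 out of 4 → fraction 3/4
Expected count = 3/4 × 20 = 15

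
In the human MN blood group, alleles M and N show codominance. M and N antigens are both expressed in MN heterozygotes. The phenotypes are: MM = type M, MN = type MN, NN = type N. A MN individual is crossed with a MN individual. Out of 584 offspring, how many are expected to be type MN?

Punnett square for MN × MN:
Offspring genotypes: 1 MM, 2 MN, 1 NN
Phenotype counts: 1 type M, 2 type MN, 1 type N
type MN: 2 out of 4 → fraction 1/2
Expected count = 1/2 × 584 = 292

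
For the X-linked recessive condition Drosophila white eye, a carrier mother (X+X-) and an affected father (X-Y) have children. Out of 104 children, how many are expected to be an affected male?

Cross: X+X- × X-Y
Offspring: 1 X+X-, 1 X+Y, 1 X-X-, 1 X-Y
Probability of an affected male: 1/4
Expected count = 1/4 × 104 = 26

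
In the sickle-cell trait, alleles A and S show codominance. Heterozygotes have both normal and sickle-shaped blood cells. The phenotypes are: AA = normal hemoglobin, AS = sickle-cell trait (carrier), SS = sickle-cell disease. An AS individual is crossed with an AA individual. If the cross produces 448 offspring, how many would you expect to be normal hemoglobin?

Punnett square for AS × AA:
Offspring genotypes: 2 AA, 2 AS
Phenotype counts: 2 normal hemoglobin, 2 sickle-cell trait (carrier)
normal hemoglobin: 2 out of 4 → fraction 1/2
Expected count = 1/2 × 448 = 224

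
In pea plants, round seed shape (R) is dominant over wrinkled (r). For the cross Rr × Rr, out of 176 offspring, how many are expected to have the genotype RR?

Punnett square for Rr × Rr:
Offspring genotypes: 1 RR, 2 Rr, 1 rr
Total offspring: 4
Count with target: 1
Probability: 1/4
Expected count = 1/4 × 176 = 44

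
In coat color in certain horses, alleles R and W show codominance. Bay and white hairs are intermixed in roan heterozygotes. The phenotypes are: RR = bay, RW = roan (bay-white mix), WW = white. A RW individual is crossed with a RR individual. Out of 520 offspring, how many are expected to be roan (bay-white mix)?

Punnett square for RW × RR:
Offspring genotypes: 2 RR, 2 RW
Phenotype counts: 2 bay, 2 roan (bay-white mix)
roan (bay-white mix): 2 out of 4 → fraction 1/2
Expected count = 1/2 × 520 = 260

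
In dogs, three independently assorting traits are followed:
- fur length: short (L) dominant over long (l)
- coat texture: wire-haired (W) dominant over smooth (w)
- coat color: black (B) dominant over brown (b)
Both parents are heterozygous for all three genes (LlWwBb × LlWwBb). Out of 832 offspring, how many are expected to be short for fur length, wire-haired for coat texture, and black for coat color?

Trihybrid cross: LlWwBb × LlWwBb
Each trait segregates independently with a 3:1 phenotypic ratio, so each gene contributes 3/4 (dominant) or 1/4 (recessive).
Target: short (fur length), wire-haired (coat texture), black (coat color)
Probability = product of independent per-trait probabilities
= 3/4 × 3/4 × 3/4 = 27/64
Expected count = 27/64 × 832 = 351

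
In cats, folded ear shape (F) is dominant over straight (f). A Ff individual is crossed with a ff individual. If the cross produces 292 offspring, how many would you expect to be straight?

Punnett square for Ff × ff:
Offspring genotypes: 2 Ff, 2 ff
folded: 2, straight: 2
straight: 2 out of 4 → fraction 1/2
Expected count = 1/2 × 292 = 146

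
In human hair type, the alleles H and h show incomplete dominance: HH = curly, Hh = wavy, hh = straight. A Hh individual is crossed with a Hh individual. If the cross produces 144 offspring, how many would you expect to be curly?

Punnett square for Hh × Hh:
Offspring genotypes: 1 HH, 2 Hh, 1 hh
Phenotype counts: 1 curly, 2 wavy, 1 straight
curly: 1 out of 4 → fraction 1/4
Expected count = 1/4 × 144 = 36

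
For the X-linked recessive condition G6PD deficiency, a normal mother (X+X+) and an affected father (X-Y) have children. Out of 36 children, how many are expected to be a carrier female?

Cross: X+X+ × X-Y
Offspring: 2 X+X-, 2 X+Y
Probability of a carrier female: 2/4 = 1/2
Expected count = 1/2 × 36 = 18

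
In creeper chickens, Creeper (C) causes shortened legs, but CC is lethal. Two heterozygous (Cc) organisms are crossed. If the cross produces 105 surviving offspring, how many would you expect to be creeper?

Cross: Cc × Cc
Punnett square offspring (before lethality): 1 CC, 2 Cc, 1 cc
The CC genotype is lethal (embryos die); surviving offspring: 2 Cc, 1 cc
creeper: 2 out of 3 → fraction 2/3
Expected count = 2/3 × 105 = 70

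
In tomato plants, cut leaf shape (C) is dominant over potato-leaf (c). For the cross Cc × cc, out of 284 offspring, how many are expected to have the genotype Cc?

Punnett square for Cc × cc:
Offspring genotypes: 2 Cc, 2 cc
Total offspring: 4
Count with target: 2
Probability: 2/4 = 1/2
Expected count = 1/2 × 284 = 142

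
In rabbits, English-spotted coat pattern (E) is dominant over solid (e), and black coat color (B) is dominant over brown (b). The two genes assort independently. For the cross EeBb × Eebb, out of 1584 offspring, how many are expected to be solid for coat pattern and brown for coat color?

Dihybrid cross EeBb × Eebb — consider each gene separately:
coat pattern: Ee × Ee → 1 EE, 2 Ee, 1 ee → 3 E_ : 1 ee (out of 4)
coat color: Bb × bb → 2 Bb, 2 bb → 2 B_ : 2 bb (out of 4)
Looking for: solid (ee) and brown (bb)
P(solid) = 1/4, P(brown) = 2/4
P(both) = 1/4 × 2/4 = 2/16 = 1/8
Expected count = 1/8 × 1584 = 198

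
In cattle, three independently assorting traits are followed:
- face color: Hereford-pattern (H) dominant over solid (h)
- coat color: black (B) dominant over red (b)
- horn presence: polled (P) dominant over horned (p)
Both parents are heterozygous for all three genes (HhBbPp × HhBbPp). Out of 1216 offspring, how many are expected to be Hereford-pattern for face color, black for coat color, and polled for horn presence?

Trihybrid cross: HhBbPp × HhBbPp
Each trait segregates independently with a 3:1 phenotypic ratio, so each gene contributes 3/4 (dominant) or 1/4 (recessive).
Target: Hereford-pattern (face color), black (coat color), polled (horn presence)
Probability = product of independent per-trait probabilities
= 3/4 × 3/4 × 3/4 = 27/64
Expected count = 27/64 × 1216 = 513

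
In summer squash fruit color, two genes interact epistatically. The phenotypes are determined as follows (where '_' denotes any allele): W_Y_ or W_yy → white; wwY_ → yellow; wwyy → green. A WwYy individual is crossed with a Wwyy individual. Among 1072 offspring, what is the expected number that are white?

Cross: WwYy × Wwyy — consider each gene separately:
W gene: Ww × Ww → 1 WW, 2 Ww, 1 ww → 3 W_ : 1 ww (out of 4)
Y gene: Yy × yy → 2 Yy, 2 yy → 2 Y_ : 2 yy (out of 4)
Genotype classes (out of 4 × 4 = 16): W_Y_ = 3×2 = 6; W_yy = 3×2 = 6; wwY_ = 1×2 = 2; wwyy = 1×2 = 2
Apply the phenotype rules: W_Y_ (6) + W_yy (6) → white; wwY_ (2) → yellow; wwyy (2) → green
Phenotype counts (out of 16): 12 white, 2 yellow, 2 green
white: 12 out of 16 → fraction 3/4
Expected count = 3/4 × 1072 = 804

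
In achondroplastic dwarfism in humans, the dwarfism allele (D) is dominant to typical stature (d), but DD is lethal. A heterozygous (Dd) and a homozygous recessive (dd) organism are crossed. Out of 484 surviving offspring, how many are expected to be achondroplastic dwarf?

Cross: Dd × dd
Punnett square offspring (before lethality): 2 Dd, 2 dd
No DD offspring are produced in this cross.
achondroplastic dwarf: 2 out of 4 → fraction 1/2
Expected count = 1/2 × 484 = 242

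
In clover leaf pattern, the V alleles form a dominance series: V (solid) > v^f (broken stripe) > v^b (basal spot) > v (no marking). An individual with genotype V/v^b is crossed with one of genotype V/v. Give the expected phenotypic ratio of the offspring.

Cross: V/v^b × V/v
Allele dominance: V > v^f > v^b > v
Offspring genotypes: 1 V/V, 1 V/v, 1 V/v^b, 1 v^b/v
Phenotype counts: 3 solid, 1 basal spot
Ratio: 3 solid : 1 basal spot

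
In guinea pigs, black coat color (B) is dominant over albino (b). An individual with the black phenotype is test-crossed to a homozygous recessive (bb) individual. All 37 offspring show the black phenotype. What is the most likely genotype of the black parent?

Test cross: ? × bb
All offspring are black.
If the unknown parent were heterozygous (Bb), about half of 37 offspring would be albino; none are. The unknown parent is most likely homozygous dominant (BB).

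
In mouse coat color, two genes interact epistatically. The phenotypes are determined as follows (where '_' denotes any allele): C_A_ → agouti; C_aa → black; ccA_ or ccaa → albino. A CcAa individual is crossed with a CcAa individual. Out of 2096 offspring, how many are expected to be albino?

Cross: CcAa × CcAa — consider each gene separately:
C gene: Cc × Cc → 1 CC, 2 Cc, 1 cc → 3 C_ : 1 cc (out of 4)
A gene: Aa × Aa → 1 AA, 2 Aa, 1 aa → 3 A_ : 1 aa (out of 4)
Genotype classes (out of 4 × 4 = 16): C_A_ = 3×3 = 9; C_aa = 3×1 = 3; ccA_ = 1×3 = 3; ccaa = 1×1 = 1
Apply the phenotype rules: C_A_ (9) → agouti; C_aa (3) → black; ccA_ (3) + ccaa (1) → albino
Phenotype counts (out of 16): 9 agouti, 3 black, 4 albino
albino: 4 out of 16 → fraction 1/4
Expected count = 1/4 × 2096 = 524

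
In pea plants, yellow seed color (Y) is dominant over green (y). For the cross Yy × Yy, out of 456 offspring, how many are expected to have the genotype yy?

Punnett square for Yy × Yy:
Offspring genotypes: 1 YY, 2 Yy, 1 yy
Total offspring: 4
Count with target: 1
Probability: 1/4
Expected count = 1/4 × 456 = 114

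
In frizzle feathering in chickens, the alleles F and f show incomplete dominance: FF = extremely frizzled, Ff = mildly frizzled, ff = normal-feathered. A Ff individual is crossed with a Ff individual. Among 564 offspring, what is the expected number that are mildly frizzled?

Punnett square for Ff × Ff:
Offspring genotypes: 1 FF, 2 Ff, 1 ff
Phenotype counts: 1 extremely frizzled, 2 mildly frizzled, 1 normal-feathered
mildly frizzled: 2 out of 4 → fraction 1/2
Expected count = 1/2 × 564 = 282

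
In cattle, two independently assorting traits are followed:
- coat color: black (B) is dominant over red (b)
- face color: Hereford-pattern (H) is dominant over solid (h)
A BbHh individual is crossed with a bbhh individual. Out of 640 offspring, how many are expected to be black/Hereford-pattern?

Dihybrid cross BbHh × bbhh — consider each gene separately:
coat color: Bb × bb → 2 Bb, 2 bb → 2 B_ : 2 bb (out of 4)
face color: Hh × hh → 2 Hh, 2 hh → 2 H_ : 2 hh (out of 4)
Combine (counts out of 4 × 4 = 16): black/Hereford-pattern (B_H_) = 2×2 = 4; black/solid (B_hh) = 2×2 = 4; red/Hereford-pattern (bbH_) = 2×2 = 4; red/solid (bbhh) = 2×2 = 4
Phenotype counts (out of 16): 4 black/Hereford-pattern, 4 black/solid, 4 red/Hereford-pattern, 4 red/solid
black/Hereford-pattern: 4 out of 16 → fraction 1/4
Expected count = 1/4 × 640 = 160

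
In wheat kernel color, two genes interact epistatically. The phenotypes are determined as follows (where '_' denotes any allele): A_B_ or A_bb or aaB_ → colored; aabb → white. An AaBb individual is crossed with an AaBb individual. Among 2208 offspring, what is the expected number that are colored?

Cross: AaBb × AaBb — consider each gene separately:
A gene: Aa × Aa → 1 AA, 2 Aa, 1 aa → 3 A_ : 1 aa (out of 4)
B gene: Bb × Bb → 1 BB, 2 Bb, 1 bb → 3 B_ : 1 bb (out of 4)
Genotype classes (out of 4 × 4 = 16): A_B_ = 3×3 = 9; A_bb = 3×1 = 3; aaB_ = 1×3 = 3; aabb = 1×1 = 1
Apply the phenotype rules: A_B_ (9) + A_bb (3) + aaB_ (3) → colored; aabb (1) → white
Phenotype counts (out of 16): 15 colored, 1 white
colored: 15 out of 16 → fraction 15/16
Expected count = 15/16 × 2208 = 2070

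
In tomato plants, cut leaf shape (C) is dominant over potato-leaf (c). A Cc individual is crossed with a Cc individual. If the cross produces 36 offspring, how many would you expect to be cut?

Punnett square for Cc × Cc:
Offspring genotypes: 1 CC, 2 Cc, 1 cc
cut: 3, potato-leaf: 1
cut: 3 out of 4 → fraction 3/4
Expected count = 3/4 × 36 = 27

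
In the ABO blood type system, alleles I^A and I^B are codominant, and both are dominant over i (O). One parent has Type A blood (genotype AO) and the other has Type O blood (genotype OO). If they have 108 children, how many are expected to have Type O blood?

Cross: AO × OO
Possible offspring genotypes: 2 AO, 2 OO
Blood type counts: 2 Type A, 2 Type O
Probability of Type O: 2/4 = 1/2
Expected count = 1/2 × 108 = 54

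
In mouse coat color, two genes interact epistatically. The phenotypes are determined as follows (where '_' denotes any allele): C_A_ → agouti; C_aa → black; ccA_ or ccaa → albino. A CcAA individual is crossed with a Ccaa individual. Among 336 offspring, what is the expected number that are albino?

Cross: CcAA × Ccaa — consider each gene separately:
C gene: Cc × Cc → 1 CC, 2 Cc, 1 cc → 3 C_ : 1 cc (out of 4)
A gene: AA × aa → 4 Aa → 4 A_ (out of 4)
Genotype classes (out of 4 × 4 = 16): C_A_ = 3×4 = 12; ccA_ = 1×4 = 4
Apply the phenotype rules: C_A_ (12) → agouti; ccA_ (4) → albino
Phenotype counts (out of 16): 12 agouti, 4 albino
albino: 4 out of 16 → fraction 1/4
Expected count = 1/4 × 336 = 84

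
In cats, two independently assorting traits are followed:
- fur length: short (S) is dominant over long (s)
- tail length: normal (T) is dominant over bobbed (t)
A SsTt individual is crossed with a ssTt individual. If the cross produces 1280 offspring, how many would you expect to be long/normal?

Dihybrid cross SsTt × ssTt — consider each gene separately:
fur length: Ss × ss → 2 Ss, 2 ss → 2 S_ : 2 ss (out of 4)
tail length: Tt × Tt → 1 TT, 2 Tt, 1 tt → 3 T_ : 1 tt (out of 4)
Combine (counts out of 4 × 4 = 16): short/normal (S_T_) = 2×3 = 6; short/bobbed (S_tt) = 2×1 = 2; long/normal (ssT_) = 2×3 = 6; long/bobbed (sstt) = 2×1 = 2
Phenotype counts (out of 16): 6 short/normal, 2 short/bobbed, 6 long/normal, 2 long/bobbed
long/normal: 6 out of 16 → fraction 3/8
Expected count = 3/8 × 1280 = 480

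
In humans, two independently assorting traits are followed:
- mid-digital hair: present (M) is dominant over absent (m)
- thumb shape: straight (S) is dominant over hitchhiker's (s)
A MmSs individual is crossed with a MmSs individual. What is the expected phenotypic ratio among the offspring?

Dihybrid cross MmSs × MmSs — consider each gene separately:
mid-digital hair: Mm × Mm → 1 MM, 2 Mm, 1 mm → 3 M_ : 1 mm (out of 4)
thumb shape: Ss × Ss → 1 SS, 2 Ss, 1 ss → 3 S_ : 1 ss (out of 4)
Combine (counts out of 4 × 4 = 16): present/straight (M_S_) = 3×3 = 9; present/hitchhiker's (M_ss) = 3×1 = 3; absent/straight (mmS_) = 1×3 = 3; absent/hitchhiker's (mmss) = 1×1 = 1
Phenotype counts (out of 16): 9 present/straight, 3 present/hitchhiker's, 3 absent/straight, 1 absent/hitchhiker's
Ratio: 9 present/straight : 3 present/hitchhiker's : 3 absent/straight : 1 absent/hitchhiker's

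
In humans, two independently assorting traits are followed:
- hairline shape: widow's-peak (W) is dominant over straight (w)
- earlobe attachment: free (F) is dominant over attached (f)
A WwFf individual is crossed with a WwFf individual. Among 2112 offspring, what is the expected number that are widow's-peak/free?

Dihybrid cross WwFf × WwFf — consider each gene separately:
hairline shape: Ww × Ww → 1 WW, 2 Ww, 1 ww → 3 W_ : 1 ww (out of 4)
earlobe attachment: Ff × Ff → 1 FF, 2 Ff, 1 ff → 3 F_ : 1 ff (out of 4)
Combine (counts out of 4 × 4 = 16): widow's-peak/free (W_F_) = 3×3 = 9; widow's-peak/attached (W_ff) = 3×1 = 3; straight/free (wwF_) = 1×3 = 3; straight/attached (wwff) = 1×1 = 1
Phenotype counts (out of 16): 9 widow's-peak/free, 3 widow's-peak/attached, 3 straight/free, 1 straight/attached
widow's-peak/free: 9 out of 16 → fraction 9/16
Expected count = 9/16 × 2112 = 1188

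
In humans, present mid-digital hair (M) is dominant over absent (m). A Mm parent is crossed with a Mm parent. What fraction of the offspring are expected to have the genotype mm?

Punnett square for Mm × Mm:
Offspring genotypes: 1 MM, 2 Mm, 1 mm
Total offspring: 4
Count with target: 1
Probability: 1/4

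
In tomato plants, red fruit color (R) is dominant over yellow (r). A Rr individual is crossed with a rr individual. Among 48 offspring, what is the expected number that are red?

Punnett square for Rr × rr:
Offspring genotypes: 2 Rr, 2 rr
red: 2, yellow: 2
red: 2 out of 4 → fraction 1/2
Expected count = 1/2 × 48 = 24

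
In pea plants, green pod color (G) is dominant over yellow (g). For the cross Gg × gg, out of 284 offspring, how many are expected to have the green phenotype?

Punnett square for Gg × gg:
Offspring genotypes: 2 Gg, 2 gg
Total offspring: 4
Count with target: 2
Probability: 2/4 = 1/2
Expected count = 1/2 × 284 = 142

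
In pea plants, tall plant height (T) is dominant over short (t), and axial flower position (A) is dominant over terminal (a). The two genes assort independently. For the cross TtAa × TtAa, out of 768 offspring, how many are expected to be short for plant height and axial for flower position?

Dihybrid cross TtAa × TtAa — consider each gene separately:
plant height: Tt × Tt → 1 TT, 2 Tt, 1 tt → 3 T_ : 1 tt (out of 4)
flower position: Aa × Aa → 1 AA, 2 Aa, 1 aa → 3 A_ : 1 aa (out of 4)
Looking for: short (tt) and axial (A_)
P(short) = 1/4, P(axial) = 3/4
P(both) = 1/4 × 3/4 = 3/16
Expected count = 3/16 × 768 = 144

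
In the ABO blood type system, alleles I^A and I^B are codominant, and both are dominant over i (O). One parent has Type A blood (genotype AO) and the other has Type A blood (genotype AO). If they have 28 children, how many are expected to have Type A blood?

Cross: AO × AO
Possible offspring genotypes: 1 AA, 2 AO, 1 OO
Blood type counts: 3 Type A, 1 Type O
Probability of Type A: 3/4
Expected count = 3/4 × 28 = 21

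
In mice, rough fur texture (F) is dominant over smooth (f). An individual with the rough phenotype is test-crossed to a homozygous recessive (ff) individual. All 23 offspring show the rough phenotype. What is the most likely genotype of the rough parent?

Test cross: ? × ff
All offspring are rough.
If the unknown parent were heterozygous (Ff), about half of 23 offspring would be smooth; none are. The unknown parent is most likely homozygous dominant (FF).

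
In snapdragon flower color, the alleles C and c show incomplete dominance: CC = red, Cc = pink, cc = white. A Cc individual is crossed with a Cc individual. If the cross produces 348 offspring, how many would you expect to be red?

Punnett square for Cc × Cc:
Offspring genotypes: 1 CC, 2 Cc, 1 cc
Phenotype counts: 1 red, 2 pink, 1 white
red: 1 out of 4 → fraction 1/4
Expected count = 1/4 × 348 = 87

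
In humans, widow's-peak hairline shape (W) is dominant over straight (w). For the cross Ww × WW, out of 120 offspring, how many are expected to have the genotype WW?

Punnett square for Ww × WW:
Offspring genotypes: 2 WW, 2 Ww
Total offspring: 4
Count with target: 2
Probability: 2/4 = 1/2
Expected count = 1/2 × 120 = 60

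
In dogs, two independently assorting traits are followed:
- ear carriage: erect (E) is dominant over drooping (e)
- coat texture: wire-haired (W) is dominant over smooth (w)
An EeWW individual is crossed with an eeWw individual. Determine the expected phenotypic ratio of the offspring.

Dihybrid cross EeWW × eeWw — consider each gene separately:
ear carriage: Ee × ee → 2 Ee, 2 ee → 2 E_ : 2 ee (out of 4)
coat texture: WW × Ww → 2 WW, 2 Ww → 4 W_ (out of 4)
Combine (counts out of 4 × 4 = 16): erect/wire-haired (E_W_) = 2×4 = 8; drooping/wire-haired (eeW_) = 2×4 = 8
Phenotype counts (out of 16): 8 erect/wire-haired, 8 drooping/wire-haired
Ratio: 1 erect/wire-haired : 1 drooping/wire-haired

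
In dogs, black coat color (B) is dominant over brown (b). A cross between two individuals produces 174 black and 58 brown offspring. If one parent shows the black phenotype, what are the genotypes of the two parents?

Observed offspring: 174 black, 58 brown
The observed ratio simplifies to 3:1. Brown (bb) offspring appear, so each parent must contribute one b allele. The parent stated to show black carries B, so it is Bb. The other parent is then either Bb or bb: Bb × bb would give a 1:1 split, whereas Bb × Bb gives 3:1 — matching the data. So both parents are heterozygous (Bb × Bb).
Parent genotypes: Bb × Bb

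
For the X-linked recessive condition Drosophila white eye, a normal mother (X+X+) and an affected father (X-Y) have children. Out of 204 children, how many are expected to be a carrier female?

Cross: X+X+ × X-Y
Offspring: 2 X+X-, 2 X+Y
Probability of a carrier female: 2/4 = 1/2
Expected count = 1/2 × 204 = 102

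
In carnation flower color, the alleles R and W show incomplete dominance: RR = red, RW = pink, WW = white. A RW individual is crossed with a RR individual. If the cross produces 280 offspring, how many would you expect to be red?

Punnett square for RW × RR:
Offspring genotypes: 2 RR, 2 RW
Phenotype counts: 2 red, 2 pink
red: 2 out of 4 → fraction 1/2
Expected count = 1/2 × 280 = 140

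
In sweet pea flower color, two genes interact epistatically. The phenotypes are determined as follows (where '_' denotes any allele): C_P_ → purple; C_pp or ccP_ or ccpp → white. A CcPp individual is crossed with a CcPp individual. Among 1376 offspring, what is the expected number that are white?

Cross: CcPp × CcPp — consider each gene separately:
C gene: Cc × Cc → 1 CC, 2 Cc, 1 cc → 3 C_ : 1 cc (out of 4)
P gene: Pp × Pp → 1 PP, 2 Pp, 1 pp → 3 P_ : 1 pp (out of 4)
Genotype classes (out of 4 × 4 = 16): C_P_ = 3×3 = 9; C_pp = 3×1 = 3; ccP_ = 1×3 = 3; ccpp = 1×1 = 1
Apply the phenotype rules: C_P_ (9) → purple; C_pp (3) + ccP_ (3) + ccpp (1) → white
Phenotype counts (out of 16): 9 purple, 7 white
white: 7 out of 16 → fraction 7/16
Expected count = 7/16 × 1376 = 602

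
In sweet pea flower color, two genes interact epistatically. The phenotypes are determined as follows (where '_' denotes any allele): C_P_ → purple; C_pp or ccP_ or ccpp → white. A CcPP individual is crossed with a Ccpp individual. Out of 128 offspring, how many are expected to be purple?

Cross: CcPP × Ccpp — consider each gene separately:
C gene: Cc × Cc → 1 CC, 2 Cc, 1 cc → 3 C_ : 1 cc (out of 4)
P gene: PP × pp → 4 Pp → 4 P_ (out of 4)
Genotype classes (out of 4 × 4 = 16): C_P_ = 3×4 = 12; ccP_ = 1×4 = 4
Apply the phenotype rules: C_P_ (12) → purple; ccP_ (4) → white
Phenotype counts (out of 16): 12 purple, 4 white
purple: 12 out of 16 → fraction 3/4
Expected count = 3/4 × 128 = 96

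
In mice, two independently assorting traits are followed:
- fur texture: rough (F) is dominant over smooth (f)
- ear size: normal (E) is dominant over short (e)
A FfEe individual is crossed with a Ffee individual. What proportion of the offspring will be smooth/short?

Dihybrid cross FfEe × Ffee — consider each gene separately:
fur texture: Ff × Ff → 1 FF, 2 Ff, 1 ff → 3 F_ : 1 ff (out of 4)
ear size: Ee × ee → 2 Ee, 2 ee → 2 E_ : 2 ee (out of 4)
Combine (counts out of 4 × 4 = 16): rough/normal (F_E_) = 3×2 = 6; rough/short (F_ee) = 3×2 = 6; smooth/normal (ffE_) = 1×2 = 2; smooth/short (ffee) = 1×2 = 2
Phenotype counts (out of 16): 6 rough/normal, 6 rough/short, 2 smooth/normal, 2 smooth/short
smooth/short: 2 out of 16
Probability: 2/16 = 1/8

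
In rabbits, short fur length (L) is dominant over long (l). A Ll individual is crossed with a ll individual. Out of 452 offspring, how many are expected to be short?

Punnett square for Ll × ll:
Offspring genotypes: 2 Ll, 2 ll
short: 2, long: 2
short: 2 out of 4 → fraction 1/2
Expected count = 1/2 × 452 = 226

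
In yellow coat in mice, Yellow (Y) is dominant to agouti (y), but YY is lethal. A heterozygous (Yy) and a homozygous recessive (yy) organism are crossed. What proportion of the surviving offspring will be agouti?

Cross: Yy × yy
Punnett square offspring (before lethality): 2 Yy, 2 yy
No YY offspring are produced in this cross.
agouti: 2 out of 4
Probability: 2/4 = 1/2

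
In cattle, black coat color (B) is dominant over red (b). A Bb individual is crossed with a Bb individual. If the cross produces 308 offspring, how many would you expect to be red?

Punnett square for Bb × Bb:
Offspring genotypes: 1 BB, 2 Bb, 1 bb
black: 3, red: 1
red: 1 out of 4 → fraction 1/4
Expected count = 1/4 × 308 = 77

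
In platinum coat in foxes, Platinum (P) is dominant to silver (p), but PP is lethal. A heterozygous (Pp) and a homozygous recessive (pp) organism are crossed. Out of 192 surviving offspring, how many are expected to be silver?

Cross: Pp × pp
Punnett square offspring (before lethality): 2 Pp, 2 pp
No PP offspring are produced in this cross.
silver: 2 out of 4 → fraction 1/2
Expected count = 1/2 × 192 = 96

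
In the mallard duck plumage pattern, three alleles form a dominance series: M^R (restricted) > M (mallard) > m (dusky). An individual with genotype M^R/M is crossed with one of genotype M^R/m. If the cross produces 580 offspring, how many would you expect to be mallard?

Cross: M^R/M × M^R/m
Allele dominance: M^R > M > m
Offspring genotypes: 1 M^R/M^R, 1 M^R/m, 1 M^R/M, 1 M/m
Phenotype counts: 3 restricted, 1 mallard
mallard: 1 out of 4 → fraction 1/4
Expected count = 1/4 × 580 = 145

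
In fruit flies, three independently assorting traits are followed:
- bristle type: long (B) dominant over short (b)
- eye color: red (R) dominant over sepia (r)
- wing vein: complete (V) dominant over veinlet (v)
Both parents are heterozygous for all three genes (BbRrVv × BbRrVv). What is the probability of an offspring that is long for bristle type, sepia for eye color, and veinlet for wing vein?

Trihybrid cross: BbRrVv × BbRrVv
Each trait segregates independently with a 3:1 phenotypic ratio, so each gene contributes 3/4 (dominant) or 1/4 (recessive).
Target: long (bristle type), sepia (eye color), veinlet (wing vein)
Probability = product of independent per-trait probabilities
= 3/4 × 1/4 × 1/4 = 3/64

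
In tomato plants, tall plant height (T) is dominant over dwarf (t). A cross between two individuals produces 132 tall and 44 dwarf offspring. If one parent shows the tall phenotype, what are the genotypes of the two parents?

Observed offspring: 132 tall, 44 dwarf
The observed ratio simplifies to 3:1. Dwarf (tt) offspring appear, so each parent must contribute one t allele. The parent stated to show tall carries T, so it is Tt. The other parent is then either Tt or tt: Tt × tt would give a 1:1 split, whereas Tt × Tt gives 3:1 — matching the data. So both parents are heterozygous (Tt × Tt).
Parent genotypes: Tt × Tt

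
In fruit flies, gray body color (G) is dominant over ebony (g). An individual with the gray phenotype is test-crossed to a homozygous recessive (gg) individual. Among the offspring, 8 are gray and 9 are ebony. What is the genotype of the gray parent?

Test cross: ? × gg
Offspring: 8 gray, 9 ebony — approximately 1:1.
A 1:1 ratio in a test cross indicates the unknown parent is heterozygous (Gg).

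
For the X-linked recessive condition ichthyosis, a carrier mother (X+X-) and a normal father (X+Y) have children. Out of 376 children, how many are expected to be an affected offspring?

Cross: X+X- × X+Y
Offspring: 1 X+X+, 1 X+Y, 1 X+X-, 1 X-Y
Probability of an affected offspring: 1/4
Expected count = 1/4 × 376 = 94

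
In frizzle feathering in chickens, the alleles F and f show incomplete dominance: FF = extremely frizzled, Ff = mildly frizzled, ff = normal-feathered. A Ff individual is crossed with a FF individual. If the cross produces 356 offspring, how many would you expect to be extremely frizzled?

Punnett square for Ff × FF:
Offspring genotypes: 2 FF, 2 Ff
Phenotype counts: 2 extremely frizzled, 2 mildly frizzled
extremely frizzled: 2 out of 4 → fraction 1/2
Expected count = 1/2 × 356 = 178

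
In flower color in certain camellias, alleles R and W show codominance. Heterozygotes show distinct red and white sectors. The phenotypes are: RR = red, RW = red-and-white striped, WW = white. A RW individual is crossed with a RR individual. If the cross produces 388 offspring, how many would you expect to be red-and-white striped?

Punnett square for RW × RR:
Offspring genotypes: 2 RR, 2 RW
Phenotype counts: 2 red, 2 red-and-white striped
red-and-white striped: 2 out of 4 → fraction 1/2
Expected count = 1/2 × 388 = 194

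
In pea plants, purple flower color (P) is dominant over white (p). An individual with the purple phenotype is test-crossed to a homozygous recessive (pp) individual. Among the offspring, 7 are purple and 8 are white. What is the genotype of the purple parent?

Test cross: ? × pp
Offspring: 7 purple, 8 white — approximately 1:1.
A 1:1 ratio in a test cross indicates the unknown parent is heterozygous (Pp).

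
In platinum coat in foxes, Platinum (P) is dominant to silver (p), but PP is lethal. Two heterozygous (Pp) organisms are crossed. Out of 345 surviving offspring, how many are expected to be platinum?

Cross: Pp × Pp
Punnett square offspring (before lethality): 1 PP, 2 Pp, 1 pp
The PP genotype is lethal (embryos die); surviving offspring: 2 Pp, 1 pp
platinum: 2 out of 3 → fraction 2/3
Expected count = 2/3 × 345 = 230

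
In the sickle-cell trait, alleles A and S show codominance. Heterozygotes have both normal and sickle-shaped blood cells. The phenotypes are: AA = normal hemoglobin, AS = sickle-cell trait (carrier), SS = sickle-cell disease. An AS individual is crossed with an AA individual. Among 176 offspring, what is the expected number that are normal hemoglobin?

Punnett square for AS × AA:
Offspring genotypes: 2 AA, 2 AS
Phenotype counts: 2 normal hemoglobin, 2 sickle-cell trait (carrier)
normal hemoglobin: 2 out of 4 → fraction 1/2
Expected count = 1/2 × 176 = 88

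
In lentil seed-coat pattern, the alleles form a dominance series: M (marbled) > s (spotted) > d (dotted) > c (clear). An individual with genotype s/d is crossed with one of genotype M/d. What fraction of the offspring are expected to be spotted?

Cross: s/d × M/d
Allele dominance: M > s > d > c
Offspring genotypes: 1 M/s, 1 s/d, 1 M/d, 1 d/d
Phenotype counts: 2 marbled, 1 spotted, 1 dotted
spotted: 1 out of 4
Probability: 1/4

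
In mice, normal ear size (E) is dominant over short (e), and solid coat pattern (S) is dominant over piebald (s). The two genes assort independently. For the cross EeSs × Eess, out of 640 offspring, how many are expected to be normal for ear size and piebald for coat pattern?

Dihybrid cross EeSs × Eess — consider each gene separately:
ear size: Ee × Ee → 1 EE, 2 Ee, 1 ee → 3 E_ : 1 ee (out of 4)
coat pattern: Ss × ss → 2 Ss, 2 ss → 2 S_ : 2 ss (out of 4)
Looking for: normal (E_) and piebald (ss)
P(normal) = 3/4, P(piebald) = 2/4
P(both) = 3/4 × 2/4 = 6/16 = 3/8
Expected count = 3/8 × 640 = 240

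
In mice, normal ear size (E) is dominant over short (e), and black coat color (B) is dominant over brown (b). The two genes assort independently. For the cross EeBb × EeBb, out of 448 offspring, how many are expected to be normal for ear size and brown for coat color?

Dihybrid cross EeBb × EeBb — consider each gene separately:
ear size: Ee × Ee → 1 EE, 2 Ee, 1 ee → 3 E_ : 1 ee (out of 4)
coat color: Bb × Bb → 1 BB, 2 Bb, 1 bb → 3 B_ : 1 bb (out of 4)
Looking for: normal (E_) and brown (bb)
P(normal) = 3/4, P(brown) = 1/4
P(both) = 3/4 × 1/4 = 3/16
Expected count = 3/16 × 448 = 84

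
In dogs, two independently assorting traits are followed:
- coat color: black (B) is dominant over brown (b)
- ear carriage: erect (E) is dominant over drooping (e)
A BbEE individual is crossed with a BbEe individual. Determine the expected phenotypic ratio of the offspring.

Dihybrid cross BbEE × BbEe — consider each gene separately:
coat color: Bb × Bb → 1 BB, 2 Bb, 1 bb → 3 B_ : 1 bb (out of 4)
ear carriage: EE × Ee → 2 EE, 2 Ee → 4 E_ (out of 4)
Combine (counts out of 4 × 4 = 16): black/erect (B_E_) = 3×4 = 12; brown/erect (bbE_) = 1×4 = 4
Phenotype counts (out of 16): 12 black/erect, 4 brown/erect
Ratio: 3 black/erect : 1 brown/erect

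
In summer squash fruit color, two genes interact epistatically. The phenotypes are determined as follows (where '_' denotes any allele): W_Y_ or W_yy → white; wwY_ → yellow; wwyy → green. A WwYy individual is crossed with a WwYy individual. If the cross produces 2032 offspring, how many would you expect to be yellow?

Cross: WwYy × WwYy — consider each gene separately:
W gene: Ww × Ww → 1 WW, 2 Ww, 1 ww → 3 W_ : 1 ww (out of 4)
Y gene: Yy × Yy → 1 YY, 2 Yy, 1 yy → 3 Y_ : 1 yy (out of 4)
Genotype classes (out of 4 × 4 = 16): W_Y_ = 3×3 = 9; W_yy = 3×1 = 3; wwY_ = 1×3 = 3; wwyy = 1×1 = 1
Apply the phenotype rules: W_Y_ (9) + W_yy (3) → white; wwY_ (3) → yellow; wwyy (1) → green
Phenotype counts (out of 16): 12 white, 3 yellow, 1 green
yellow: 3 out of 16 → fraction 3/16
Expected count = 3/16 × 2032 = 381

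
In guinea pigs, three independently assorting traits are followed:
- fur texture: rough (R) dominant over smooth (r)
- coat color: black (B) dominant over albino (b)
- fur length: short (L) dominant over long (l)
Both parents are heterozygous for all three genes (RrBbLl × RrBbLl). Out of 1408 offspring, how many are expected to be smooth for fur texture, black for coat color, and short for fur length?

Trihybrid cross: RrBbLl × RrBbLl
Each trait segregates independently with a 3:1 phenotypic ratio, so each gene contributes 3/4 (dominant) or 1/4 (recessive).
Target: smooth (fur texture), black (coat color), short (fur length)
Probability = product of independent per-trait probabilities
= 1/4 × 3/4 × 3/4 = 9/64
Expected count = 9/64 × 1408 = 198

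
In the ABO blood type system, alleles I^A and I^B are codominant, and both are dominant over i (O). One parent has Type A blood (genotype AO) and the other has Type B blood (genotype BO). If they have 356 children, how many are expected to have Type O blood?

Cross: AO × BO
Possible offspring genotypes: 1 AB, 1 AO, 1 BO, 1 OO
Blood type counts: 1 Type AB, 1 Type A, 1 Type B, 1 Type O
Probability of Type O: 1/4
Expected count = 1/4 × 356 = 89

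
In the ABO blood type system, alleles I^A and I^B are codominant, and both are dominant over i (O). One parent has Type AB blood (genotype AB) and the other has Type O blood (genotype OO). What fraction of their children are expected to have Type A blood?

Cross: AB × OO
Possible offspring genotypes: 2 AO, 2 BO
Blood type counts: 2 Type A, 2 Type B
Probability of Type A: 2/4 = 1/2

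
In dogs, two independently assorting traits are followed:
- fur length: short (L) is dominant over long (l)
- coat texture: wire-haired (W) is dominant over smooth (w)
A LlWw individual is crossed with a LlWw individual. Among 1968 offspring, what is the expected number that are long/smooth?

Dihybrid cross LlWw × LlWw — consider each gene separately:
fur length: Ll × Ll → 1 LL, 2 Ll, 1 ll → 3 L_ : 1 ll (out of 4)
coat texture: Ww × Ww → 1 WW, 2 Ww, 1 ww → 3 W_ : 1 ww (out of 4)
Combine (counts out of 4 × 4 = 16): short/wire-haired (L_W_) = 3×3 = 9; short/smooth (L_ww) = 3×1 = 3; long/wire-haired (llW_) = 1×3 = 3; long/smooth (llww) = 1×1 = 1
Phenotype counts (out of 16): 9 short/wire-haired, 3 short/smooth, 3 long/wire-haired, 1 long/smooth
long/smooth: 1 out of 16 → fraction 1/16
Expected count = 1/16 × 1968 = 123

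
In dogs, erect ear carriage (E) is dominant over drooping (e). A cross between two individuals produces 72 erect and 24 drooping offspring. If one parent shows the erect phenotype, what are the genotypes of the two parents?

Observed offspring: 72 erect, 24 drooping
The observed ratio simplifies to 3:1. Drooping (ee) offspring appear, so each parent must contribute one e allele. The parent stated to show erect carries E, so it is Ee. The other parent is then either Ee or ee: Ee × ee would give a 1:1 split, whereas Ee × Ee gives 3:1 — matching the data. So both parents are heterozygous (Ee × Ee).
Parent genotypes: Ee × Ee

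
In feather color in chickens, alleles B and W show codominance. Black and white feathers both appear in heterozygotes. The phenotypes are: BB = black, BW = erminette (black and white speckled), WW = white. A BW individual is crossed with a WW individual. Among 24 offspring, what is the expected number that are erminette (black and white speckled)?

Punnett square for BW × WW:
Offspring genotypes: 2 BW, 2 WW
Phenotype counts: 2 erminette (black and white speckled), 2 white
erminette (black and white speckled): 2 out of 4 → fraction 1/2
Expected count = 1/2 × 24 = 12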